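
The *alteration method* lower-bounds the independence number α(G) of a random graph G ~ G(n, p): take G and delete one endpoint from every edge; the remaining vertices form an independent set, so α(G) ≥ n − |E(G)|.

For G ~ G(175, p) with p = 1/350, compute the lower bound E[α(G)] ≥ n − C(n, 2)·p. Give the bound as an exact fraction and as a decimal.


E[|E(G)|] = C(175, 2)·p = 15225 · (1/350) = 87/2.
E[α(G)] ≥ n − E[|E(G)|] = 175 − 87/2 = 263/2.
Numerically: ≈ 131.5000.
(This is only a lower bound; the true E[α(G)] may be larger.)

E[α(G)] ≥ 263/2 ≈ 131.5000.


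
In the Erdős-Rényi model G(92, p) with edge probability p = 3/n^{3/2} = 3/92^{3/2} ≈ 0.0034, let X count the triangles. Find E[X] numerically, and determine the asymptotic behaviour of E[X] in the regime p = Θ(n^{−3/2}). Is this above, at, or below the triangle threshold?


Number of potential triangles: C(92, 3) = 125580.
Each occurs with probability p³ ≈ (0.0034)³ ≈ 3.929330e-08.
By linearity: E[X] = C(92, 3)·p³ ≈ 125580 · 3.929330e-08 ≈ 0.0049.
Since α = 3/2 > 1, p = c/n^{3/2} = o(1/n) is below the triangle threshold p ~ 1/n. Asymptotically E[X] ~ (c³/6)·n^{3(1−α)} = (3³/6)·n^{-1.5} → 0, so by Markov's inequality G has no triangles w.h.p.

E[X] ≈ 0.0049; in regime p = Θ(1/n^{3/2}) E[X] tends to 0 (below the triangle threshold p ~ 1/n).


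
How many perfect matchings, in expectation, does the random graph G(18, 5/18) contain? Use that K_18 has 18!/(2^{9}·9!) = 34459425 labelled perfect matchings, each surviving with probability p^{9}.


K_18 has 18!/(2^{9}·9!) = 34459425 labelled perfect matchings.
For each such perfect matching H, let X_H = 1 if all 9 edges of H are present in G. Then P[X_H = 1] = p^{9} = (5/18)^{9} = 1953125/198359290368.
By linearity of expectation: E[X] = Σ_H E[X_H] = 34459425 · p^{9} = 34459425 · 1953125/198359290368 = 830908203125/2448880128.
Numerically: E[X] ≈ 339.3.

E[X] = 34459425 · (5/18)^{9} = 830908203125/2448880128 ≈ 339.3.


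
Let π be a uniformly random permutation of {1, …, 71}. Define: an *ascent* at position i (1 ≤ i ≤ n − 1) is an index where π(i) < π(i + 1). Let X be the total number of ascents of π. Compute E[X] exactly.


Write X = Σ X_I over i = 1, …, 70, with X_I the indicator of one ascent.
There are 70 indicators.
For each fixed i, the pair (π(i), π(i+1)) is a uniformly random ordered pair of distinct values from {1, …, 71}; by symmetry P[π(i) < π(i+1)] = 1/2.
By linearity: E[X] = 70 · (1/2) = (71 − 1) · (1/2) = 35 ≈ 35.000000.

E[X] = 35 = 35.000000.


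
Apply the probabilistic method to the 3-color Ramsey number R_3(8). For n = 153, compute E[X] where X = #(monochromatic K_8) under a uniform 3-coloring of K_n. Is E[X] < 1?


E[X] = C(153, 8) · 3^{1 − 28} = 6183023199255 · 3^{−27} = 6183023199255/7625597484987.
As a reduced fraction: E[X] = 687002577695/847288609443 ≈ 0.81082.
Is E[X] < 1? YES.
Since E[X] < 1, there exists a 3-coloring of K_{153} with no monochromatic K_8; hence R_3(8) > 153.

E[X] = 687002577695/847288609443 ≈ 0.81082; E[X] < 1, so R_3(8) > 153.


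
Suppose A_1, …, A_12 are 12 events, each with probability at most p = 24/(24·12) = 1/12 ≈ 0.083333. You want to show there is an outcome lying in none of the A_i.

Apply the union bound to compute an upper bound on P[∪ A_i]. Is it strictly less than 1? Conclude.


Union bound: P[∪_{i=1}^{12} A_i] ≤ Σ_i P[A_i] ≤ 12·p = 12·(1/12) = 1.
Numerically: 1 ≈ 1.000000.
Is 1 < 1? NO.
Since the bound 1 is ≥ 1, the union bound is uninformative here; it does NOT by itself certify existence.

12·p = 1 ≈ 1.000000; existence NOT certified by the union bound.


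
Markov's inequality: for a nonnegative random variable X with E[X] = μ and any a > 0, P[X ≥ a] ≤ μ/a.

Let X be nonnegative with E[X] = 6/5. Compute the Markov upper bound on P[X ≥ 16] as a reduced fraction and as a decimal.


μ = E[X] = 6/5, a = 16.
Markov: P[X ≥ 16] ≤ μ/a = (6/5)/16 = 3/40.
Numerically: ≈ 0.0750.
(Since a = 16 > μ = 1.2000, the bound 3/40 is < 1 and informative.)

P[X ≥ 16] ≤ 3/40 ≈ 0.0750.


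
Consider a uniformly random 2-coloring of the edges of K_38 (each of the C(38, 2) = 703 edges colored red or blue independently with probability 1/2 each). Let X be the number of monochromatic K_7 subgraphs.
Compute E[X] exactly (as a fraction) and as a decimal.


Let X = Σ_S X_S over the C(38, 7) = 12620256 subsets S of size 7, where X_S = 1 if the K_7 on S is monochromatic.
For a fixed S, the K_7 on S has C(7, 2) = 21 edges. P[all 21 edges red] = (1/2)^21, and likewise for blue, so P[monochromatic] = 2·(1/2)^21 = 2^{1 − 21} = 1/1048576.
By linearity of expectation: E[X] = C(38, 7) · 2^{1 − 21} = 12620256 · 1/1048576 = 394383/32768.
Numerically: E[X] ≈ 12.03561.

E[X] = C(38,7)·2^(1−C(7,2)) = 394383/32768 ≈ 12.03561.


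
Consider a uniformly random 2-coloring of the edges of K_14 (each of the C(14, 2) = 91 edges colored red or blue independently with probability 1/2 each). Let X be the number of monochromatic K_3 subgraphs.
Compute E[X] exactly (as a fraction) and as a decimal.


Let X = Σ_S X_S over the C(14, 3) = 364 subsets S of size 3, where X_S = 1 if the K_3 on S is monochromatic.
For a fixed S, the K_3 on S has C(3, 2) = 3 edges. P[all 3 edges red] = (1/2)^3, and likewise for blue, so P[monochromatic] = 2·(1/2)^3 = 2^{1 − 3} = 1/4.
Summing: E[X] = C(14, 3) · 2^{1 − 3} = 364 · 1/4 = 91.
Numerically: E[X] ≈ 91.00000.

E[X] = C(14,3)·2^(1−C(3,2)) = 91 ≈ 91.00000.


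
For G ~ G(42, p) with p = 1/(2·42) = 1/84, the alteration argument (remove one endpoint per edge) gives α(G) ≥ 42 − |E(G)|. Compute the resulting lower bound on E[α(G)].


E[|E(G)|] = C(42, 2)·p = 861 · (1/84) = 41/4.
E[α(G)] ≥ n − E[|E(G)|] = 42 − 41/4 = 127/4.
Numerically: ≈ 31.750.
(This is only a lower bound; the true E[α(G)] may be larger.)

E[α(G)] ≥ 127/4 ≈ 31.750.


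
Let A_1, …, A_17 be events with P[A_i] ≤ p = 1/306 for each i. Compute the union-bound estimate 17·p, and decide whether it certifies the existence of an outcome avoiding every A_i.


Union bound: P[∪_{i=1}^{17} A_i] ≤ Σ_i P[A_i] ≤ 17·p = 17·(1/306) = 1/18.
Numerically: 1/18 ≈ 0.05556.
Is 1/18 < 1? YES.
Since P[∪ A_i] ≤ 1/18 < 1, the complement has P[∩ A_i^c] ≥ 1 − 1/18 = 17/18 > 0, so some outcome avoids every A_i.

17·p = 1/18 ≈ 0.05556; existence CERTIFIED by the union bound.


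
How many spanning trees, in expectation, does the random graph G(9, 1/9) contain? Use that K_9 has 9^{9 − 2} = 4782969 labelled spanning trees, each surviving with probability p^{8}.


K_9 has 9^{9 − 2} = 4782969 labelled spanning trees.
For each such spanning tree H, let X_H = 1 if all 8 edges of H are present in G. Then P[X_H = 1] = p^{8} = (1/9)^{8} = 1/43046721.
By linearity: E[X] = Σ_H E[X_H] = 4782969 · p^{8} = 4782969 · 1/43046721 = 1/9.
Numerically: E[X] ≈ 0.11111.

E[X] = 4782969 · (1/9)^{8} = 1/9 ≈ 0.11111.


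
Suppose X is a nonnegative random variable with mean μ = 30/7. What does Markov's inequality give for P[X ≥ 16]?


μ = E[X] = 30/7, a = 16.
Markov: P[X ≥ 16] ≤ μ/a = (30/7)/16 = 15/56.
Numerically: ≈ 0.2679.
(Since a = 16 > μ = 4.2857, the bound 15/56 is < 1 and informative.)

P[X ≥ 16] ≤ 15/56 ≈ 0.2679.


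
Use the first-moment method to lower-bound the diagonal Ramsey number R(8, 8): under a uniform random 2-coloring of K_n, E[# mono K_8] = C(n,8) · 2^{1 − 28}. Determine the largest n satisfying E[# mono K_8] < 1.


We need C(n, 8) · 2^{1 − 28} < 1, i.e. C(n, 8) < 2^{28 − 1} = 134217728.
Check values of n near the boundary:
  n = 37: C(37, 8) = 38608020; 38608020 < 134217728? YES
  n = 38: C(38, 8) = 48903492; 48903492 < 134217728? YES
  n = 39: C(39, 8) = 61523748; 61523748 < 134217728? YES
  n = 40: C(40, 8) = 76904685; 76904685 < 134217728? YES
  n = 41: C(41, 8) = 95548245; 95548245 < 134217728? YES
  n = 42: C(42, 8) = 118030185; 118030185 < 134217728? YES
  n = 43: C(43, 8) = 145008513; 145008513 < 134217728? NO
The largest n with C(n, 8) < 134217728 is n = 42 (where E[X] = 118030185/134217728 ≈ 0.879). Hence R(8, 8) > 42, i.e. R(8, 8) ≥ 43.

Largest n = 42; hence R(8, 8) > 42.


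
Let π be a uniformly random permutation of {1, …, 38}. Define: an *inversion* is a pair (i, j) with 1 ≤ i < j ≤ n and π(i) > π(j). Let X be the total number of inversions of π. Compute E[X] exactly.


Write X = Σ X_I over the C(38, 2) = 703 pairs i < j, with X_I the indicator of one inversion.
There are 703 indicators.
For each fixed pair i < j, the values π(i) and π(j) are two distinct elements of {1, …, 38} in uniformly random order; by symmetry P[π(i) > π(j)] = 1/2.
By linearity: E[X] = 703 · (1/2) = C(38, 2) · (1/2) = 703/2 = 703/2 ≈ 351.500000.

E[X] = 703/2 = 351.500000.


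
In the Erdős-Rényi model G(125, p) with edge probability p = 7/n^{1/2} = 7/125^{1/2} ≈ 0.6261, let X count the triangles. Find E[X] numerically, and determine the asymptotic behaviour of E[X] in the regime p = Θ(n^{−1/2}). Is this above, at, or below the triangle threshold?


Number of potential triangles: C(125, 3) = 317750.
Each occurs with probability p³ ≈ (0.6261)³ ≈ 2.454308e-01.
By linearity: E[X] = C(125, 3)·p³ ≈ 317750 · 2.454308e-01 ≈ 77985.6434.
Since α = 1/2 < 1, p = c/n^{1/2} ≫ 1/n is above the triangle threshold p ~ 1/n. Asymptotically E[X] ~ (c³/6)·n^{3(1−α)} = (7³/6)·n^{1.5} → ∞; triangles are abundant w.h.p.

E[X] ≈ 77985.6434; in regime p = Θ(1/n^{1/2}) E[X] diverges (above the triangle threshold p ~ 1/n).


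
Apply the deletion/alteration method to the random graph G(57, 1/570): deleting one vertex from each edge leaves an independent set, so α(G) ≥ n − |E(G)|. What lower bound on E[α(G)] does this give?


E[|E(G)|] = C(57, 2)·p = 1596 · (1/570) = 14/5.
E[α(G)] ≥ n − E[|E(G)|] = 57 − 14/5 = 271/5.
Numerically: ≈ 54.20000.
(This is only a lower bound; the true E[α(G)] may be larger.)

E[α(G)] ≥ 271/5 ≈ 54.20000.


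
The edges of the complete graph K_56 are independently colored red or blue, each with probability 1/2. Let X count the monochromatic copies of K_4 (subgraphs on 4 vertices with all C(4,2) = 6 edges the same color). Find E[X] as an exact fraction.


Let X = Σ_S X_S over the C(56, 4) = 367290 subsets S of size 4, where X_S = 1 if the K_4 on S is monochromatic.
For a fixed S, the K_4 on S has C(4, 2) = 6 edges. P[all 6 edges red] = (1/2)^6, and likewise for blue, so P[monochromatic] = 2·(1/2)^6 = 2^{1 − 6} = 1/32.
By linearity of expectation: E[X] = C(56, 4) · 2^{1 − 6} = 367290 · 1/32 = 183645/16.
Numerically: E[X] ≈ 11477.8125.

E[X] = C(56,4)·2^(1−C(4,2)) = 183645/16 ≈ 11477.8125.


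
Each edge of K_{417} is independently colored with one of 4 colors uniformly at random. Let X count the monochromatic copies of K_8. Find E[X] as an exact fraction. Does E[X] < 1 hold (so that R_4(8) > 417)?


E[X] = C(417, 8) · 4^{1 − 28} = 21194845068522060 · 4^{−27} = 21194845068522060/18014398509481984.
As a reduced fraction: E[X] = 5298711267130515/4503599627370496 ≈ 1.177.
Is E[X] < 1? NO.
Since E[X] ≥ 1, the first-moment bound is inconclusive at n = 417; it does NOT by itself certify R_4(8) > 417.

E[X] = 5298711267130515/4503599627370496 ≈ 1.177; E[X] ≥ 1; first-moment method inconclusive here.


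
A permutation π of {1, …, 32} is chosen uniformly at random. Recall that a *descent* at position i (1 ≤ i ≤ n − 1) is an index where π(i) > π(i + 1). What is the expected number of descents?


Write X = Σ X_I over i = 1, …, 31, with X_I the indicator of one descent.
There are 31 indicators.
For each fixed i, the pair (π(i), π(i+1)) is a uniformly random ordered pair of distinct values from {1, …, 32}; by symmetry P[π(i) > π(i+1)] = 1/2.
By linearity: E[X] = 31 · (1/2) = (32 − 1) · (1/2) = 31/2 ≈ 15.50000.

E[X] = 31/2 = 15.50000.


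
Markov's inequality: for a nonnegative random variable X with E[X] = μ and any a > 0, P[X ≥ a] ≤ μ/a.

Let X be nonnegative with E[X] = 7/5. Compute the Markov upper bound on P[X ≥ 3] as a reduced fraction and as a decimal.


μ = E[X] = 7/5, a = 3.
Markov: P[X ≥ 3] ≤ μ/a = (7/5)/3 = 7/15.
Numerically: ≈ 0.467.
(Since a = 3 > μ = 1.400, the bound 7/15 is < 1 and informative.)

P[X ≥ 3] ≤ 7/15 ≈ 0.467.


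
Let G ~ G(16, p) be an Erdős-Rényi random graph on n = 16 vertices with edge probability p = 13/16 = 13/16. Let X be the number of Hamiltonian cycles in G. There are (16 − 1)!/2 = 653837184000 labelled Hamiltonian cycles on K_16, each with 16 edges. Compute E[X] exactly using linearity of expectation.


K_16 has (16 − 1)!/2 = 653837184000 labelled Hamiltonian cycles.
For each such Hamiltonian cycle H, let X_H = 1 if all 16 edges of H are present in G. Then P[X_H = 1] = p^{16} = (13/16)^{16} = 665416609183179841/18446744073709551616.
By linearity: E[X] = Σ_H E[X_H] = 653837184000 · p^{16} = 653837184000 · 665416609183179841/18446744073709551616 = 424877072202303561918952875/18014398509481984.
Numerically: E[X] ≈ 2.35854e+10.

E[X] = 653837184000 · (13/16)^{16} = 424877072202303561918952875/18014398509481984 ≈ 2.35854e+10.


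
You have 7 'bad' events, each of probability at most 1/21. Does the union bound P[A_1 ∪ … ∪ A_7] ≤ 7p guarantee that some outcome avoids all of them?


Union bound: P[∪_{i=1}^{7} A_i] ≤ Σ_i P[A_i] ≤ 7·p = 7·(1/21) = 1/3.
Numerically: 1/3 ≈ 0.333333.
Is 1/3 < 1? YES.
Since P[∪ A_i] ≤ 1/3 < 1, the complement has P[∩ A_i^c] ≥ 1 − 1/3 = 2/3 > 0, so some outcome avoids every A_i.

7·p = 1/3 ≈ 0.333333; existence CERTIFIED by the union bound.


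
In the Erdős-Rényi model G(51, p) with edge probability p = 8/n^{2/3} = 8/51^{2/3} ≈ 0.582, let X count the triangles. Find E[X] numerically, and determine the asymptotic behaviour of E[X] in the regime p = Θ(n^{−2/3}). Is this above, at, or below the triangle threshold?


Number of potential triangles: C(51, 3) = 20825.
Each occurs with probability p³ ≈ (0.582)³ ≈ 1.96847e-01.
By linearity: E[X] = C(51, 3)·p³ ≈ 20825 · 1.96847e-01 ≈ 4099.346.
Since α = 2/3 < 1, p = c/n^{2/3} ≫ 1/n is above the triangle threshold p ~ 1/n. Asymptotically E[X] ~ (c³/6)·n^{3(1−α)} = (8³/6)·n^{1} → ∞; triangles are abundant w.h.p.

E[X] ≈ 4099.346; in regime p = Θ(1/n^{2/3}) E[X] diverges (above the triangle threshold p ~ 1/n).


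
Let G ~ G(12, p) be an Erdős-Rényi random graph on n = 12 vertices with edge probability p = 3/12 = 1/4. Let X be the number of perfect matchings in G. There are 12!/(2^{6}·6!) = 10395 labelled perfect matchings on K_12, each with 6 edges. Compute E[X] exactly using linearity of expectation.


K_12 has 12!/(2^{6}·6!) = 10395 labelled perfect matchings.
For each such perfect matching H, let X_H = 1 if all 6 edges of H are present in G. Then P[X_H = 1] = p^{6} = (1/4)^{6} = 1/4096.
By linearity: E[X] = Σ_H E[X_H] = 10395 · p^{6} = 10395 · 1/4096 = 10395/4096.
Numerically: E[X] ≈ 2.5378.

E[X] = 10395 · (1/4)^{6} = 10395/4096 ≈ 2.5378.


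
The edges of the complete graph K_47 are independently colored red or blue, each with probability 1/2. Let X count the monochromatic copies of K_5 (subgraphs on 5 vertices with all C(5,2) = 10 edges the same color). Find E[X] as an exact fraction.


Let X = Σ_S X_S over the C(47, 5) = 1533939 subsets S of size 5, where X_S = 1 if the K_5 on S is monochromatic.
For a fixed S, the K_5 on S has C(5, 2) = 10 edges. P[all 10 edges red] = (1/2)^10, and likewise for blue, so P[monochromatic] = 2·(1/2)^10 = 2^{1 − 10} = 1/512.
By linearity of expectation: E[X] = C(47, 5) · 2^{1 − 10} = 1533939 · 1/512 = 1533939/512.
Numerically: E[X] ≈ 2995.9746.

E[X] = C(47,5)·2^(1−C(5,2)) = 1533939/512 ≈ 2995.9746.


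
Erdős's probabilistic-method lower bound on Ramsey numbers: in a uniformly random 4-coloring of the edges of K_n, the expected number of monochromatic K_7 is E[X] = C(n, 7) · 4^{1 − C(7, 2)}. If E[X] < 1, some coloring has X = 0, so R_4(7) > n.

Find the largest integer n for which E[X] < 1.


We need C(n, 7) · 4^{1 − 21} < 1, i.e. C(n, 7) < 4^{21 − 1} = 1099511627776.
Check values of n near the boundary:
  n = 174: C(174, 7) = 847879782984; 847879782984 < 1099511627776? YES
  n = 175: C(175, 7) = 883208107275; 883208107275 < 1099511627776? YES
  n = 176: C(176, 7) = 919790691600; 919790691600 < 1099511627776? YES
  n = 177: C(177, 7) = 957664425960; 957664425960 < 1099511627776? YES
  n = 178: C(178, 7) = 996867063280; 996867063280 < 1099511627776? YES
  n = 179: C(179, 7) = 1037437234460; 1037437234460 < 1099511627776? YES
  n = 180: C(180, 7) = 1079414463600; 1079414463600 < 1099511627776? YES
  n = 181: C(181, 7) = 1122839183400; 1122839183400 < 1099511627776? NO
The largest n with C(n, 7) < 1099511627776 is n = 180 (where E[X] = 67463403975/68719476736 ≈ 0.982). Hence R_4(7) > 180, i.e. R_4(7) ≥ 181.

Largest n = 180; hence R_4(7) > 180.


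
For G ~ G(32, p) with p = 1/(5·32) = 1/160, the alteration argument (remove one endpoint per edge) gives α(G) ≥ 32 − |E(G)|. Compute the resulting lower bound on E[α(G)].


E[|E(G)|] = C(32, 2)·p = 496 · (1/160) = 31/10.
E[α(G)] ≥ n − E[|E(G)|] = 32 − 31/10 = 289/10.
Numerically: ≈ 28.900.
(This is only a lower bound; the true E[α(G)] may be larger.)

E[α(G)] ≥ 289/10 ≈ 28.900.


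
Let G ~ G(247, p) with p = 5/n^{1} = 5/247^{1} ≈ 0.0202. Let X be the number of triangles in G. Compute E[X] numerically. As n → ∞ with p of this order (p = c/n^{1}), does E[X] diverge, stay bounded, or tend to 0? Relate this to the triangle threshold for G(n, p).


Number of potential triangles: C(247, 3) = 2481115.
Each occurs with probability p³ ≈ (0.0202)³ ≈ 8.29505e-06.
By linearity: E[X] = C(247, 3)·p³ ≈ 2481115 · 8.29505e-06 ≈ 20.581.
Here α = 1, so p = 5/n is exactly at the triangle threshold p ~ 1/n. Asymptotically E[X] → c³/6 = 5³/6 = 125/6 ≈ 20.833, a bounded constant. In this regime the triangle count is asymptotically Poisson(c³/6).

E[X] ≈ 20.581; in regime p = Θ(1/n^{1}) E[X] stays bounded (at the triangle threshold p ~ 1/n).


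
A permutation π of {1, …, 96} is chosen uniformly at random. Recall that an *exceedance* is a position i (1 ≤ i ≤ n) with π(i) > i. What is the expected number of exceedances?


Write X = Σ_{i=1}^{96} X_i, where X_i = 1_{π(i) > i}.
For each fixed i, π(i) is uniform over {1, …, 96} (marginal of a uniform permutation), so P[π(i) > i] = (n − i)/n. Summing: Σ_{i=1}^{96} (n − i)/n = (0 + 1 + … + 95)/96 = 96(96 − 1)/(2·96) = (96 − 1)/2.
Hence E[X] = Σ_{i=1}^{96} (96 − i)/96 = 95/2 ≈ 47.500000.

E[X] = 95/2 = 47.500000.


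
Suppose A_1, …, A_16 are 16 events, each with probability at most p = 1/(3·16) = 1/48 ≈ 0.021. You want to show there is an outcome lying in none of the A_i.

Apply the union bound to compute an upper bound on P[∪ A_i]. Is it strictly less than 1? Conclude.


Union bound: P[∪_{i=1}^{16} A_i] ≤ Σ_i P[A_i] ≤ 16·p = 16·(1/48) = 1/3.
Numerically: 1/3 ≈ 0.333.
Is 1/3 < 1? YES.
Since P[∪ A_i] ≤ 1/3 < 1, the complement has P[∩ A_i^c] ≥ 1 − 1/3 = 2/3 > 0, so some outcome avoids every A_i.

16·p = 1/3 ≈ 0.333; existence CERTIFIED by the union bound.


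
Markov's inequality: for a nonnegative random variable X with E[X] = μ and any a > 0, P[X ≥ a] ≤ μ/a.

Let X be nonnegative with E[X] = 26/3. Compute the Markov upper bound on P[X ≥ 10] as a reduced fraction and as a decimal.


μ = E[X] = 26/3, a = 10.
Markov: P[X ≥ 10] ≤ μ/a = (26/3)/10 = 13/15.
Numerically: ≈ 0.86667.
(Since a = 10 > μ = 8.66667, the bound 13/15 is < 1 and informative.)

P[X ≥ 10] ≤ 13/15 ≈ 0.86667.


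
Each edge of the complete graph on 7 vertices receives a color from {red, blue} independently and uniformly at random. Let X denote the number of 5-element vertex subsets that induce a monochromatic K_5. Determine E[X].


Let X = Σ_S X_S over the C(7, 5) = 21 subsets S of size 5, where X_S = 1 if the K_5 on S is monochromatic.
For a fixed S, the K_5 on S has C(5, 2) = 10 edges. P[all 10 edges red] = (1/2)^10, and likewise for blue, so P[monochromatic] = 2·(1/2)^10 = 2^{1 − 10} = 1/512.
By linearity: E[X] = C(7, 5) · 2^{1 − 10} = 21 · 1/512 = 21/512.
Numerically: E[X] ≈ 0.041016.

E[X] = C(7,5)·2^(1−C(5,2)) = 21/512 ≈ 0.041016.


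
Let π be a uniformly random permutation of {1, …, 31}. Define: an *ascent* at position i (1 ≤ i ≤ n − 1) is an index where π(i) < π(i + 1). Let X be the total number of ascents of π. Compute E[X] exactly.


Write X = Σ X_I over i = 1, …, 30, with X_I the indicator of one ascent.
There are 30 indicators.
For each fixed i, the pair (π(i), π(i+1)) is a uniformly random ordered pair of distinct values from {1, …, 31}; by symmetry P[π(i) < π(i+1)] = 1/2.
By linearity: E[X] = 30 · (1/2) = (31 − 1) · (1/2) = 15 ≈ 15.00000.

E[X] = 15 = 15.00000.


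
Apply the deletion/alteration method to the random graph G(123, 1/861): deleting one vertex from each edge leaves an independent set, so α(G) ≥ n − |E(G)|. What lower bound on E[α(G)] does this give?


E[|E(G)|] = C(123, 2)·p = 7503 · (1/861) = 61/7.
E[α(G)] ≥ n − E[|E(G)|] = 123 − 61/7 = 800/7.
Numerically: ≈ 114.28571.
(This is only a lower bound; the true E[α(G)] may be larger.)

E[α(G)] ≥ 800/7 ≈ 114.28571.


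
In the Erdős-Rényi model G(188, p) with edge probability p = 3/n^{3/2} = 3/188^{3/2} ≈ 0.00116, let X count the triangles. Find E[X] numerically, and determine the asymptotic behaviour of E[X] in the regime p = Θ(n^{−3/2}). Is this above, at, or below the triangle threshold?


Number of potential triangles: C(188, 3) = 1089836.
Each occurs with probability p³ ≈ (0.00116)³ ≈ 1.57635e-09.
By linearity: E[X] = C(188, 3)·p³ ≈ 1089836 · 1.57635e-09 ≈ 0.002.
Since α = 3/2 > 1, p = c/n^{3/2} = o(1/n) is below the triangle threshold p ~ 1/n. Asymptotically E[X] ~ (c³/6)·n^{3(1−α)} = (3³/6)·n^{-1.5} → 0, so by Markov's inequality G has no triangles w.h.p.

E[X] ≈ 0.002; in regime p = Θ(1/n^{3/2}) E[X] tends to 0 (below the triangle threshold p ~ 1/n).


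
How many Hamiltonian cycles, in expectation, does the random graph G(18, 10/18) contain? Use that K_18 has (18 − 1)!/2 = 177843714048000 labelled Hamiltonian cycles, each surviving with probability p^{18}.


K_18 has (18 − 1)!/2 = 177843714048000 labelled Hamiltonian cycles.
For each such Hamiltonian cycle H, let X_H = 1 if all 18 edges of H are present in G. Then P[X_H = 1] = p^{18} = (5/9)^{18} = 3814697265625/150094635296999121.
Summing the indicators: E[X] = Σ_H E[X_H] = 177843714048000 · p^{18} = 177843714048000 · 3814697265625/150094635296999121 = 930617187500000000000000/205891132094649.
Numerically: E[X] ≈ 4.5199e+09.

E[X] = 177843714048000 · (5/9)^{18} = 930617187500000000000000/205891132094649 ≈ 4.5199e+09.


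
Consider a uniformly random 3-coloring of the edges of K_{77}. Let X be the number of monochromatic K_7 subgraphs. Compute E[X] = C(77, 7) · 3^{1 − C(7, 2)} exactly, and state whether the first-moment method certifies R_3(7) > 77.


E[X] = C(77, 7) · 3^{1 − 21} = 2404808340 · 3^{−20} = 2404808340/3486784401.
As a reduced fraction: E[X] = 801602780/1162261467 ≈ 0.6897.
Is E[X] < 1? YES.
Since E[X] < 1, there exists a 3-coloring of K_{77} with no monochromatic K_7; hence R_3(7) > 77.

E[X] = 801602780/1162261467 ≈ 0.6897; E[X] < 1, so R_3(7) > 77.


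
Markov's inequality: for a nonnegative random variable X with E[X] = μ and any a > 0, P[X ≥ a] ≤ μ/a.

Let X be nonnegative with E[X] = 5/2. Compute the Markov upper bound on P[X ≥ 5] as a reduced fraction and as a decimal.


μ = E[X] = 5/2, a = 5.
Markov: P[X ≥ 5] ≤ μ/a = (5/2)/5 = 1/2.
Numerically: ≈ 0.5000.
(Since a = 5 > μ = 2.5000, the bound 1/2 is < 1 and informative.)

P[X ≥ 5] ≤ 1/2 ≈ 0.5000.


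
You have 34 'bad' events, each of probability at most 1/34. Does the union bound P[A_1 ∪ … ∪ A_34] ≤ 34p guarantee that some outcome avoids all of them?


Union bound: P[∪_{i=1}^{34} A_i] ≤ Σ_i P[A_i] ≤ 34·p = 34·(1/34) = 1.
Numerically: 1 ≈ 1.0000.
Is 1 < 1? NO.
Since the bound 1 is ≥ 1, the union bound is uninformative here; it does NOT by itself certify existence.

34·p = 1 ≈ 1.0000; existence NOT certified by the union bound.


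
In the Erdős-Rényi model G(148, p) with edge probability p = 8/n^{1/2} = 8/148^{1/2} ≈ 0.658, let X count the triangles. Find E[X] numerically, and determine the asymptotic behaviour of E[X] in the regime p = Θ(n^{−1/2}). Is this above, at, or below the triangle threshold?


Number of potential triangles: C(148, 3) = 529396.
Each occurs with probability p³ ≈ (0.658)³ ≈ 2.84366e-01.
By linearity: E[X] = C(148, 3)·p³ ≈ 529396 · 2.84366e-01 ≈ 150542.125.
Since α = 1/2 < 1, p = c/n^{1/2} ≫ 1/n is above the triangle threshold p ~ 1/n. Asymptotically E[X] ~ (c³/6)·n^{3(1−α)} = (8³/6)·n^{1.5} → ∞; triangles are abundant w.h.p.

E[X] ≈ 150542.125; in regime p = Θ(1/n^{1/2}) E[X] diverges (above the triangle threshold p ~ 1/n).


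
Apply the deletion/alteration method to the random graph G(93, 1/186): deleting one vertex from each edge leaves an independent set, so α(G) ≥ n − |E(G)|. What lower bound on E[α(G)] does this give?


E[|E(G)|] = C(93, 2)·p = 4278 · (1/186) = 23.
E[α(G)] ≥ n − E[|E(G)|] = 93 − 23 = 70.
Numerically: ≈ 70.0000.
(This is only a lower bound; the true E[α(G)] may be larger.)

E[α(G)] ≥ 70 ≈ 70.0000.


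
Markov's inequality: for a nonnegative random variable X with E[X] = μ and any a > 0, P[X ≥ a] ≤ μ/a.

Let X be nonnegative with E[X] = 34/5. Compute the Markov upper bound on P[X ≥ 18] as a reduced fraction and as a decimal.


μ = E[X] = 34/5, a = 18.
Markov: P[X ≥ 18] ≤ μ/a = (34/5)/18 = 17/45.
Numerically: ≈ 0.3778.
(Since a = 18 > μ = 6.8000, the bound 17/45 is < 1 and informative.)

P[X ≥ 18] ≤ 17/45 ≈ 0.3778.


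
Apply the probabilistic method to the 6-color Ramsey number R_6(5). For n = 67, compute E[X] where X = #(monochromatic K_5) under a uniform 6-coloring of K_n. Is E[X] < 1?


E[X] = C(67, 5) · 6^{1 − 10} = 9657648 · 6^{−9} = 9657648/10077696.
As a reduced fraction: E[X] = 67067/69984 ≈ 0.9583190.
Is E[X] < 1? YES.
Since E[X] < 1, there exists a 6-coloring of K_{67} with no monochromatic K_5; hence R_6(5) > 67.

E[X] = 67067/69984 ≈ 0.9583190; E[X] < 1, so R_6(5) > 67.


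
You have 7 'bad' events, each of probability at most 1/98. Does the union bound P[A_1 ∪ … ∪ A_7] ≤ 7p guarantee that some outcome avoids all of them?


Union bound: P[∪_{i=1}^{7} A_i] ≤ Σ_i P[A_i] ≤ 7·p = 7·(1/98) = 1/14.
Numerically: 1/14 ≈ 0.07143.
Is 1/14 < 1? YES.
Since P[∪ A_i] ≤ 1/14 < 1, the complement has P[∩ A_i^c] ≥ 1 − 1/14 = 13/14 > 0, so some outcome avoids every A_i.

7·p = 1/14 ≈ 0.07143; existence CERTIFIED by the union bound.


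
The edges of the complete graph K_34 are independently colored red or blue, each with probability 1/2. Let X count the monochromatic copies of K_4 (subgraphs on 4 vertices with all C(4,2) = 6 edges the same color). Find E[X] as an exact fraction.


Let X = Σ_S X_S over the C(34, 4) = 46376 subsets S of size 4, where X_S = 1 if the K_4 on S is monochromatic.
For a fixed S, the K_4 on S has C(4, 2) = 6 edges. P[all 6 edges red] = (1/2)^6, and likewise for blue, so P[monochromatic] = 2·(1/2)^6 = 2^{1 − 6} = 1/32.
By linearity of expectation: E[X] = C(34, 4) · 2^{1 − 6} = 46376 · 1/32 = 5797/4.
Numerically: E[X] ≈ 1449.250.

E[X] = C(34,4)·2^(1−C(4,2)) = 5797/4 ≈ 1449.250.


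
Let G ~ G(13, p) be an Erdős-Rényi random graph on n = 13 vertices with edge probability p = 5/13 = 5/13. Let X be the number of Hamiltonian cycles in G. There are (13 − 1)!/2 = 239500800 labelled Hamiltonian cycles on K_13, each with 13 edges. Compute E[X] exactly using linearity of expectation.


K_13 has (13 − 1)!/2 = 239500800 labelled Hamiltonian cycles.
For each such Hamiltonian cycle H, let X_H = 1 if all 13 edges of H are present in G. Then P[X_H = 1] = p^{13} = (5/13)^{13} = 1220703125/302875106592253.
By linearity: E[X] = Σ_H E[X_H] = 239500800 · p^{13} = 239500800 · 1220703125/302875106592253 = 292359375000000000/302875106592253.
Numerically: E[X] ≈ 965.

E[X] = 239500800 · (5/13)^{13} = 292359375000000000/302875106592253 ≈ 965.


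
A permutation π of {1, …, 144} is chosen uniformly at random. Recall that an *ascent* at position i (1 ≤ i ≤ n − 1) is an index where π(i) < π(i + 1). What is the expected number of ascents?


Write X = Σ X_I over i = 1, …, 143, with X_I the indicator of one ascent.
There are 143 indicators.
For each fixed i, the pair (π(i), π(i+1)) is a uniformly random ordered pair of distinct values from {1, …, 144}; by symmetry P[π(i) < π(i+1)] = 1/2.
By linearity: E[X] = 143 · (1/2) = (144 − 1) · (1/2) = 143/2 ≈ 71.50000.

E[X] = 143/2 = 71.50000.


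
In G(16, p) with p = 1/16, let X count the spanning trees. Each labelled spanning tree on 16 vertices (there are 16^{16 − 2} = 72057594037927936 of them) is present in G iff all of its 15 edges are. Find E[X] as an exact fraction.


K_16 has 16^{16 − 2} = 72057594037927936 labelled spanning trees.
For each such spanning tree H, let X_H = 1 if all 15 edges of H are present in G. Then P[X_H = 1] = p^{15} = (1/16)^{15} = 1/1152921504606846976.
By linearity: E[X] = Σ_H E[X_H] = 72057594037927936 · p^{15} = 72057594037927936 · 1/1152921504606846976 = 1/16.
Numerically: E[X] ≈ 0.0625.

E[X] = 72057594037927936 · (1/16)^{15} = 1/16 ≈ 0.0625.


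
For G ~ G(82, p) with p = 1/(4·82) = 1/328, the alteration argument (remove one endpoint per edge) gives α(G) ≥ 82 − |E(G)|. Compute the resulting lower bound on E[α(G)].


E[|E(G)|] = C(82, 2)·p = 3321 · (1/328) = 81/8.
E[α(G)] ≥ n − E[|E(G)|] = 82 − 81/8 = 575/8.
Numerically: ≈ 71.8750.
(This is only a lower bound; the true E[α(G)] may be larger.)

E[α(G)] ≥ 575/8 ≈ 71.8750.


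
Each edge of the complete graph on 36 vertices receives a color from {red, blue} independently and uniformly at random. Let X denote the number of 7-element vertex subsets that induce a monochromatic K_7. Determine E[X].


Let X = Σ_S X_S over the C(36, 7) = 8347680 subsets S of size 7, where X_S = 1 if the K_7 on S is monochromatic.
For a fixed S, the K_7 on S has C(7, 2) = 21 edges. P[all 21 edges red] = (1/2)^21, and likewise for blue, so P[monochromatic] = 2·(1/2)^21 = 2^{1 − 21} = 1/1048576.
Summing: E[X] = C(36, 7) · 2^{1 − 21} = 8347680 · 1/1048576 = 260865/32768.
Numerically: E[X] ≈ 7.96097.

E[X] = C(36,7)·2^(1−C(7,2)) = 260865/32768 ≈ 7.96097.


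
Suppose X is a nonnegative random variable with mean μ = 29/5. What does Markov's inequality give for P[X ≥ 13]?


μ = E[X] = 29/5, a = 13.
Markov: P[X ≥ 13] ≤ μ/a = (29/5)/13 = 29/65.
Numerically: ≈ 0.4462.
(Since a = 13 > μ = 5.8000, the bound 29/65 is < 1 and informative.)

P[X ≥ 13] ≤ 29/65 ≈ 0.4462.


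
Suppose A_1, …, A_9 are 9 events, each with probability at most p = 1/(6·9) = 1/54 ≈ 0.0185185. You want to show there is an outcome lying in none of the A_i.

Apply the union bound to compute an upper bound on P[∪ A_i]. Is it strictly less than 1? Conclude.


Union bound: P[∪_{i=1}^{9} A_i] ≤ Σ_i P[A_i] ≤ 9·p = 9·(1/54) = 1/6.
Numerically: 1/6 ≈ 0.1666667.
Is 1/6 < 1? YES.
Since P[∪ A_i] ≤ 1/6 < 1, the complement has P[∩ A_i^c] ≥ 1 − 1/6 = 5/6 > 0, so some outcome avoids every A_i.

9·p = 1/6 ≈ 0.1666667; existence CERTIFIED by the union bound.


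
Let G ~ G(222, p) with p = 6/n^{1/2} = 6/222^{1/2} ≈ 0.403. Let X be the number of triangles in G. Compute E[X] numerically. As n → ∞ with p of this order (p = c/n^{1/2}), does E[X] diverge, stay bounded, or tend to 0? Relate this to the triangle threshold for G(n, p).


Number of potential triangles: C(222, 3) = 1798940.
Each occurs with probability p³ ≈ (0.403)³ ≈ 6.53017e-02.
By linearity: E[X] = C(222, 3)·p³ ≈ 1798940 · 6.53017e-02 ≈ 117473.787.
Since α = 1/2 < 1, p = c/n^{1/2} ≫ 1/n is above the triangle threshold p ~ 1/n. Asymptotically E[X] ~ (c³/6)·n^{3(1−α)} = (6³/6)·n^{1.5} → ∞; triangles are abundant w.h.p.

E[X] ≈ 117473.787; in regime p = Θ(1/n^{1/2}) E[X] diverges (above the triangle threshold p ~ 1/n).


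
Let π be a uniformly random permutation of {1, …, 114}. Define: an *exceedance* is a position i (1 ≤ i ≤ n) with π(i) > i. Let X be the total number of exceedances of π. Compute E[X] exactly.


Write X = Σ_{i=1}^{114} X_i, where X_i = 1_{π(i) > i}.
For each fixed i, π(i) is uniform over {1, …, 114} (marginal of a uniform permutation), so P[π(i) > i] = (n − i)/n. Summing: Σ_{i=1}^{114} (n − i)/n = (0 + 1 + … + 113)/114 = 114(114 − 1)/(2·114) = (114 − 1)/2.
Hence E[X] = Σ_{i=1}^{114} (114 − i)/114 = 113/2 ≈ 56.500.

E[X] = 113/2 = 56.500.


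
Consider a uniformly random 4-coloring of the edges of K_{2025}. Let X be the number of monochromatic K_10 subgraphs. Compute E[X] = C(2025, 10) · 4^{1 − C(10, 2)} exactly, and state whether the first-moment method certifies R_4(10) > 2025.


E[X] = C(2025, 10) · 4^{1 − 45} = 312479209053472269772600560 · 4^{−44} = 312479209053472269772600560/309485009821345068724781056.
As a reduced fraction: E[X] = 19529950565842016860787535/19342813113834066795298816 ≈ 1.0097.
Is E[X] < 1? NO.
Since E[X] ≥ 1, the first-moment bound is inconclusive at n = 2025; it does NOT by itself certify R_4(10) > 2025.

E[X] = 19529950565842016860787535/19342813113834066795298816 ≈ 1.0097; E[X] ≥ 1; first-moment method inconclusive here.


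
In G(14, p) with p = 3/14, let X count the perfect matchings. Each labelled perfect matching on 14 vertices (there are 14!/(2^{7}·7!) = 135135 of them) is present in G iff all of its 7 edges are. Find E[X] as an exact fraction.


K_14 has 14!/(2^{7}·7!) = 135135 labelled perfect matchings.
For each such perfect matching H, let X_H = 1 if all 7 edges of H are present in G. Then P[X_H = 1] = p^{7} = (3/14)^{7} = 2187/105413504.
By linearity of expectation: E[X] = Σ_H E[X_H] = 135135 · p^{7} = 135135 · 2187/105413504 = 42220035/15059072.
Numerically: E[X] ≈ 2.804.

E[X] = 135135 · (3/14)^{7} = 42220035/15059072 ≈ 2.804.


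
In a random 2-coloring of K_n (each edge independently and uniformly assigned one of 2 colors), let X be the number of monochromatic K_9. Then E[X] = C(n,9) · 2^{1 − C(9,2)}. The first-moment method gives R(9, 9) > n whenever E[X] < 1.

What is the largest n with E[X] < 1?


We need C(n, 9) · 2^{1 − 36} < 1, i.e. C(n, 9) < 2^{36 − 1} = 34359738368.
Check values of n near the boundary:
  n = 61: C(61, 9) = 17341763505; 17341763505 < 34359738368? YES
  n = 62: C(62, 9) = 20286591270; 20286591270 < 34359738368? YES
  n = 63: C(63, 9) = 23667689815; 23667689815 < 34359738368? YES
  n = 64: C(64, 9) = 27540584512; 27540584512 < 34359738368? YES
  n = 65: C(65, 9) = 31966749880; 31966749880 < 34359738368? YES
  n = 66: C(66, 9) = 37014131440; 37014131440 < 34359738368? NO
  n = 67: C(67, 9) = 42757703560; 42757703560 < 34359738368? NO
  n = 68: C(68, 9) = 49280065120; 49280065120 < 34359738368? NO
The largest n with C(n, 9) < 34359738368 is n = 65 (where E[X] = 3995843735/4294967296 ≈ 0.93035). Hence R(9, 9) > 65, i.e. R(9, 9) ≥ 66.

Largest n = 65; hence R(9, 9) > 65.


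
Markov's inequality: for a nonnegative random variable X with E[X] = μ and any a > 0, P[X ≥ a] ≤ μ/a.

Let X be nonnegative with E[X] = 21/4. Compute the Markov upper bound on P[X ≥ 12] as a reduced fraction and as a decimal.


μ = E[X] = 21/4, a = 12.
Markov: P[X ≥ 12] ≤ μ/a = (21/4)/12 = 7/16.
Numerically: ≈ 0.43750.
(Since a = 12 > μ = 5.25000, the bound 7/16 is < 1 and informative.)

P[X ≥ 12] ≤ 7/16 ≈ 0.43750.


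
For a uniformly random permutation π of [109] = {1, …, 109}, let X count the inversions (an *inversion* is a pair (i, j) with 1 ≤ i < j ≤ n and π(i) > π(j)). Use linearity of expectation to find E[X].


Write X = Σ X_I over the C(109, 2) = 5886 pairs i < j, with X_I the indicator of one inversion.
There are 5886 indicators.
For each fixed pair i < j, the values π(i) and π(j) are two distinct elements of {1, …, 109} in uniformly random order; by symmetry P[π(i) > π(j)] = 1/2.
By linearity: E[X] = 5886 · (1/2) = C(109, 2) · (1/2) = 5886/2 = 2943 ≈ 2943.0000.

E[X] = 2943 = 2943.0000.


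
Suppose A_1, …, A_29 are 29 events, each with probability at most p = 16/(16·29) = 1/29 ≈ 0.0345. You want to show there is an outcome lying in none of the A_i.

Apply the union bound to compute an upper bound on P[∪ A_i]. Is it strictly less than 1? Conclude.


Union bound: P[∪_{i=1}^{29} A_i] ≤ Σ_i P[A_i] ≤ 29·p = 29·(1/29) = 1.
Numerically: 1 ≈ 1.0000.
Is 1 < 1? NO.
Since the bound 1 is ≥ 1, the union bound is uninformative here; it does NOT by itself certify existence.

29·p = 1 ≈ 1.0000; existence NOT certified by the union bound.


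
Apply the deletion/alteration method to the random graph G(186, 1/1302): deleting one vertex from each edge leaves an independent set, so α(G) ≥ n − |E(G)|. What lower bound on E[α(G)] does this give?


E[|E(G)|] = C(186, 2)·p = 17205 · (1/1302) = 185/14.
E[α(G)] ≥ n − E[|E(G)|] = 186 − 185/14 = 2419/14.
Numerically: ≈ 172.7857.
(This is only a lower bound; the true E[α(G)] may be larger.)

E[α(G)] ≥ 2419/14 ≈ 172.7857.


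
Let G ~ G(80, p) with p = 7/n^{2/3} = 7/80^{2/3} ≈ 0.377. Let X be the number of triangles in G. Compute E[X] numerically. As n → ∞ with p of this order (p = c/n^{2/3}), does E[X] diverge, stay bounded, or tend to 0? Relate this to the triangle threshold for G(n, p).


Number of potential triangles: C(80, 3) = 82160.
Each occurs with probability p³ ≈ (0.377)³ ≈ 5.35938e-02.
By linearity: E[X] = C(80, 3)·p³ ≈ 82160 · 5.35938e-02 ≈ 4403.263.
Since α = 2/3 < 1, p = c/n^{2/3} ≫ 1/n is above the triangle threshold p ~ 1/n. Asymptotically E[X] ~ (c³/6)·n^{3(1−α)} = (7³/6)·n^{1} → ∞; triangles are abundant w.h.p.

E[X] ≈ 4403.263; in regime p = Θ(1/n^{2/3}) E[X] diverges (above the triangle threshold p ~ 1/n).


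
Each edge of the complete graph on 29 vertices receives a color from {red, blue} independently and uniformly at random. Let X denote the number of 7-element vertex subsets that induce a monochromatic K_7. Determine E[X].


Let X = Σ_S X_S over the C(29, 7) = 1560780 subsets S of size 7, where X_S = 1 if the K_7 on S is monochromatic.
For a fixed S, the K_7 on S has C(7, 2) = 21 edges. P[all 21 edges red] = (1/2)^21, and likewise for blue, so P[monochromatic] = 2·(1/2)^21 = 2^{1 − 21} = 1/1048576.
By linearity: E[X] = C(29, 7) · 2^{1 − 21} = 1560780 · 1/1048576 = 390195/262144.
Numerically: E[X] ≈ 1.488.

E[X] = C(29,7)·2^(1−C(7,2)) = 390195/262144 ≈ 1.488.


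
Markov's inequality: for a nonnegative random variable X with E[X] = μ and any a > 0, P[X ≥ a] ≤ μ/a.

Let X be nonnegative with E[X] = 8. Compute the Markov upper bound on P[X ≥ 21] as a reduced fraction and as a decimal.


μ = E[X] = 8, a = 21.
Markov: P[X ≥ 21] ≤ μ/a = (8)/21 = 8/21.
Numerically: ≈ 0.3810.
(Since a = 21 > μ = 8.0000, the bound 8/21 is < 1 and informative.)

P[X ≥ 21] ≤ 8/21 ≈ 0.3810.


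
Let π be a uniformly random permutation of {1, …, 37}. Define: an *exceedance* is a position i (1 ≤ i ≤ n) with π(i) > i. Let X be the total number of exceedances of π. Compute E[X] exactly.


Write X = Σ_{i=1}^{37} X_i, where X_i = 1_{π(i) > i}.
For each fixed i, π(i) is uniform over {1, …, 37} (marginal of a uniform permutation), so P[π(i) > i] = (n − i)/n. Summing: Σ_{i=1}^{37} (n − i)/n = (0 + 1 + … + 36)/37 = 37(37 − 1)/(2·37) = (37 − 1)/2.
Hence E[X] = Σ_{i=1}^{37} (37 − i)/37 = 18 ≈ 18.000.

E[X] = 18 = 18.000.
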